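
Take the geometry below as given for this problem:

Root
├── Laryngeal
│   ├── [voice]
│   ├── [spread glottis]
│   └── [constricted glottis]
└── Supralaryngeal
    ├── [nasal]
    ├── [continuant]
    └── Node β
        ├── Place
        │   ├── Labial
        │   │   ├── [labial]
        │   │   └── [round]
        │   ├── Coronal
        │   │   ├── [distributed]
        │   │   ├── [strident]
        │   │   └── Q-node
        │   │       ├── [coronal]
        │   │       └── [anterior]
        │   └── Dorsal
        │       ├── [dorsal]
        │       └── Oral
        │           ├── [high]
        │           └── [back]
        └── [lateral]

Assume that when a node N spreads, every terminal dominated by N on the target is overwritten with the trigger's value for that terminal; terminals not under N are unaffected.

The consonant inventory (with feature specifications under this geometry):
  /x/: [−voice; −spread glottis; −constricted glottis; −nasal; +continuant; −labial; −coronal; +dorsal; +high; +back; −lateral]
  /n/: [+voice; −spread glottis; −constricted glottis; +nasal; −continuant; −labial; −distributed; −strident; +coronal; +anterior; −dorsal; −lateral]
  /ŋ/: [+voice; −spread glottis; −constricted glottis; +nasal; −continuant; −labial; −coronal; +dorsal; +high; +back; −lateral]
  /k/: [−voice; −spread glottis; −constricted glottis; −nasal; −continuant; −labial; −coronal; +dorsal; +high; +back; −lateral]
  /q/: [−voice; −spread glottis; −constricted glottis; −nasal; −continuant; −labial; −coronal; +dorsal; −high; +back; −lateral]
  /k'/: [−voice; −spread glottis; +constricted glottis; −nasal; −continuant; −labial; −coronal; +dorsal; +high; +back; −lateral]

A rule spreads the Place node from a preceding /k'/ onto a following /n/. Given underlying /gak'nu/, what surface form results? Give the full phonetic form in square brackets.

The Place node dominates the terminals [labial], [round], [distributed], [strident], [coronal], [anterior], [dorsal], [high], [back].
After delinking /n/'s Place and linking /k'/'s, the affected terminals become [−labial], [−coronal], [+dorsal], [+high], [+back]; [voice], [spread glottis], [constricted glottis], … (outside Place) are retained from /n/.
The resulting bundle matches /ŋ/ in the inventory; substituting it for /n/ gives [gak'ŋu].

[gak'ŋu]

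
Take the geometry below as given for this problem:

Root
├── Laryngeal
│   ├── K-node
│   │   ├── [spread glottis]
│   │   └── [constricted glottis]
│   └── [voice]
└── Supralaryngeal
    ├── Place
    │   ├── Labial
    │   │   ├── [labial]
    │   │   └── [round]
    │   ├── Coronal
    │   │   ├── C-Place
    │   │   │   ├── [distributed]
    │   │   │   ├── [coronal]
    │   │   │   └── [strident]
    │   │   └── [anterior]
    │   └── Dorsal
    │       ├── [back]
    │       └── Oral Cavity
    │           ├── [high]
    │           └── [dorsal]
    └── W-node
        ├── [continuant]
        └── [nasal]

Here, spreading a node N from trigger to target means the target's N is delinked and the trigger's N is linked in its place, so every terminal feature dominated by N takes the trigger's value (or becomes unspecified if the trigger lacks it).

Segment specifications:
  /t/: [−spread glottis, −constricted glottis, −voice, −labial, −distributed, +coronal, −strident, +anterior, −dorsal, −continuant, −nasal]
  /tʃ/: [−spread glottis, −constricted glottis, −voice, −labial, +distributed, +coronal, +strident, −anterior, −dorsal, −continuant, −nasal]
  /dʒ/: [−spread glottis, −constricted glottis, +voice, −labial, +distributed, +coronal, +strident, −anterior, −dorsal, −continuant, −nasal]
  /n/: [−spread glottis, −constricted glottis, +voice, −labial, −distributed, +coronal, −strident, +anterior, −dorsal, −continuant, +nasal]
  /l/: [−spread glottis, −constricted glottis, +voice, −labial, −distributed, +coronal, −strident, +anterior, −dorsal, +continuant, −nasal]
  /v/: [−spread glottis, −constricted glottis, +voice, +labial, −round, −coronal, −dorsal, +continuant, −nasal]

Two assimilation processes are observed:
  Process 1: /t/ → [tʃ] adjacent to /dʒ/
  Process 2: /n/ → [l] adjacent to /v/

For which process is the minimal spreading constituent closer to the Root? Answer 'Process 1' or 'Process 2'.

Process 1 alters [anterior], [distributed], [strident]; the lowest common ancestor is Coronal (depth 3 from Root).
Process 2: the features that change are [nasal], [continuant]; the minimal node is W-node (depth 2).
Depth 2 < depth 3; Process 2 involves the structurally higher constituent W-node.

Process 2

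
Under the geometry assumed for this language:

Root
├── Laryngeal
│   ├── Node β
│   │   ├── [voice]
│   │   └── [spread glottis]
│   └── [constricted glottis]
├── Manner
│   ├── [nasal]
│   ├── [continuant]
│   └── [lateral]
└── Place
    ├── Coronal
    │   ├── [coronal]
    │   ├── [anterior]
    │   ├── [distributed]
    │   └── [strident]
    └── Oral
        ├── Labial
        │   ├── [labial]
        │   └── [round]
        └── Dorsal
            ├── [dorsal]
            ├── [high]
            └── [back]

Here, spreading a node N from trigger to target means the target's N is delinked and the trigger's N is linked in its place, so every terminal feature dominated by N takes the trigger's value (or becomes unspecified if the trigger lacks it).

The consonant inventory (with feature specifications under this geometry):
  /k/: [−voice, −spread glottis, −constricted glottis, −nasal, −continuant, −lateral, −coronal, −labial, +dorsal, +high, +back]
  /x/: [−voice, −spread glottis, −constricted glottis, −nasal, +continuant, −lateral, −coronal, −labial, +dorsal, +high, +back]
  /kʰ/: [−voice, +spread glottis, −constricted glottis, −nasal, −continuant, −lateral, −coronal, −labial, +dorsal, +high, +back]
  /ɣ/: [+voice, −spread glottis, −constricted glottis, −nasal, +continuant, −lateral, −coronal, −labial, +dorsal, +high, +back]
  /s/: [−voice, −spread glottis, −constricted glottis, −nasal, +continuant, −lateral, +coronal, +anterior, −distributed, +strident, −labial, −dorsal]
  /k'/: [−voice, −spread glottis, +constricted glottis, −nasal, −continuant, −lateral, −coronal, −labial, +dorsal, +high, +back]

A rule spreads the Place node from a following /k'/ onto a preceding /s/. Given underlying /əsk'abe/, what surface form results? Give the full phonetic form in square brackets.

[əxk'abe]

Terminals under Place in this geometry: [coronal], [anterior], [distributed], [strident], [labial], [round], [dorsal], [high], [back].
After delinking /s/'s Place and linking /k'/'s, the affected terminals become [−coronal], [−labial], [+dorsal], [+high], [+back]; [voice], [spread glottis], [constricted glottis], … (outside Place) are retained from /s/.
Among the inventory, only /x/ has exactly this specification, giving the surface form [əxk'abe].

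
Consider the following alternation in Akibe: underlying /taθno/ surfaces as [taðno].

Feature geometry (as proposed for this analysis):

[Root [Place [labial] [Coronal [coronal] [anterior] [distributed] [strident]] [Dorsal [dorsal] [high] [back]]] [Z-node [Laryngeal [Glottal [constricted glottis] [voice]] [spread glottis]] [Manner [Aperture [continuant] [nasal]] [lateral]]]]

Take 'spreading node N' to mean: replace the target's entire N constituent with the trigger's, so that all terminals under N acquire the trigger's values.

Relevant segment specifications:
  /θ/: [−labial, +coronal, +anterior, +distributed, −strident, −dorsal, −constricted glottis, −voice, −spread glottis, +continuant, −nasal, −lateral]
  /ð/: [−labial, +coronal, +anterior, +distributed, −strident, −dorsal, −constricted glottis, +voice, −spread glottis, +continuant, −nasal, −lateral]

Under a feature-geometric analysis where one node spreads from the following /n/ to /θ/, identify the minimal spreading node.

[voice]

Comparing /θ/ with its surface form [ð], the only feature that changes is [voice].
Since just one terminal is affected and it takes /n/'s value, spreading the terminal [voice] alone is sufficient and minimal.
Features on which the two segments disagree outside [voice], such as [distributed], [nasal], are unchanged — nothing dominating them spread, and [voice] is the minimal sufficient constituent.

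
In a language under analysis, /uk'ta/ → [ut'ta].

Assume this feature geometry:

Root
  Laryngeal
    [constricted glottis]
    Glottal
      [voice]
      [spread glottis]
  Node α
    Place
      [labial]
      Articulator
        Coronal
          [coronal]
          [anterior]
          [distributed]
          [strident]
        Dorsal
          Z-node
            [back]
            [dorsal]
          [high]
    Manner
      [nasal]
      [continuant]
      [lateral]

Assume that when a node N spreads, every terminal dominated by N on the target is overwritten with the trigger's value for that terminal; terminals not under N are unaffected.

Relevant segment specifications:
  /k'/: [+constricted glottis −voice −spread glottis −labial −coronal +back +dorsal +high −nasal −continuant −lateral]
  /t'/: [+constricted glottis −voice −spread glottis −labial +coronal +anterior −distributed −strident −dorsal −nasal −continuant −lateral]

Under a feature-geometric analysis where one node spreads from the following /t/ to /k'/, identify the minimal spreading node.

The alternation /k'/ → [t'] changes [coronal], [anterior], [distributed], [strident], [dorsal], [high], [back] and nothing else.
In this geometry the lowest node dominating all of them is Articulator: every daughter of Articulator dominates only a proper subset, so no lower node suffices.
Spreading Articulator from /t/ overwrites each of those terminals with /t/'s values, yielding exactly [t'].
[constricted glottis] stays as in /k'/ although /t/ differs there, so no node dominating it spread; among the remaining candidates Articulator is the lowest that derives the output.

Articulator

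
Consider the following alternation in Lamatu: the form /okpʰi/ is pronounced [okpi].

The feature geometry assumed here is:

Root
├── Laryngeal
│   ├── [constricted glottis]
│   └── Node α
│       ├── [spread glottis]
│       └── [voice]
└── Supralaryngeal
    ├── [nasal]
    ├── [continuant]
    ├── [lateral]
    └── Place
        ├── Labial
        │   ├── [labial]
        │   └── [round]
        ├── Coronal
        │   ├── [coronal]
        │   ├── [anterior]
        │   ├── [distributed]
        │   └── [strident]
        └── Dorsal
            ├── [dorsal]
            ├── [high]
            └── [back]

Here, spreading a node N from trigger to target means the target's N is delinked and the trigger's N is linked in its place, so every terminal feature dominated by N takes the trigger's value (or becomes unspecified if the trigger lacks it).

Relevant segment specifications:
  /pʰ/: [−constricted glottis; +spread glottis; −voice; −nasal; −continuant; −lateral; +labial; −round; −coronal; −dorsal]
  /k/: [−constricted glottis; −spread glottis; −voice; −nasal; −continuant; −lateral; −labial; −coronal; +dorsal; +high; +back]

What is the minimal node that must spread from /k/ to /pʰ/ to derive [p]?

[spread glottis]

Comparing /pʰ/ with its surface form [p], the only feature that changes is [spread glottis].
Since just one terminal is affected and it takes /k/'s value, spreading the terminal [spread glottis] alone is sufficient and minimal.
[dorsal], [labial] stay as in /pʰ/ although /k/ differs there, so no node dominating them spread; among the remaining candidates [spread glottis] is the lowest that derives the output.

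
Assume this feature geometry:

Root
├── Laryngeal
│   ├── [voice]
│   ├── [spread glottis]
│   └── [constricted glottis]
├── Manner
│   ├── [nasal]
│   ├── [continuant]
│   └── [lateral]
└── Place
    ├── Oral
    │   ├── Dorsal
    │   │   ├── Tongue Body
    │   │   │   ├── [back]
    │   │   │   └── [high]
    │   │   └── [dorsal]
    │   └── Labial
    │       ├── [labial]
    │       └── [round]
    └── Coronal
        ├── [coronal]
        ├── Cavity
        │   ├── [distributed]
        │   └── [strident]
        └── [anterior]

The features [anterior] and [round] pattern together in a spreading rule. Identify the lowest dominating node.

Place

[anterior] lies under Coronal (below Place).
[round] lies under Labial (below Place).
Place is the lowest common ancestor — every listed feature sits under it, and no single subconstituent of Place covers them all.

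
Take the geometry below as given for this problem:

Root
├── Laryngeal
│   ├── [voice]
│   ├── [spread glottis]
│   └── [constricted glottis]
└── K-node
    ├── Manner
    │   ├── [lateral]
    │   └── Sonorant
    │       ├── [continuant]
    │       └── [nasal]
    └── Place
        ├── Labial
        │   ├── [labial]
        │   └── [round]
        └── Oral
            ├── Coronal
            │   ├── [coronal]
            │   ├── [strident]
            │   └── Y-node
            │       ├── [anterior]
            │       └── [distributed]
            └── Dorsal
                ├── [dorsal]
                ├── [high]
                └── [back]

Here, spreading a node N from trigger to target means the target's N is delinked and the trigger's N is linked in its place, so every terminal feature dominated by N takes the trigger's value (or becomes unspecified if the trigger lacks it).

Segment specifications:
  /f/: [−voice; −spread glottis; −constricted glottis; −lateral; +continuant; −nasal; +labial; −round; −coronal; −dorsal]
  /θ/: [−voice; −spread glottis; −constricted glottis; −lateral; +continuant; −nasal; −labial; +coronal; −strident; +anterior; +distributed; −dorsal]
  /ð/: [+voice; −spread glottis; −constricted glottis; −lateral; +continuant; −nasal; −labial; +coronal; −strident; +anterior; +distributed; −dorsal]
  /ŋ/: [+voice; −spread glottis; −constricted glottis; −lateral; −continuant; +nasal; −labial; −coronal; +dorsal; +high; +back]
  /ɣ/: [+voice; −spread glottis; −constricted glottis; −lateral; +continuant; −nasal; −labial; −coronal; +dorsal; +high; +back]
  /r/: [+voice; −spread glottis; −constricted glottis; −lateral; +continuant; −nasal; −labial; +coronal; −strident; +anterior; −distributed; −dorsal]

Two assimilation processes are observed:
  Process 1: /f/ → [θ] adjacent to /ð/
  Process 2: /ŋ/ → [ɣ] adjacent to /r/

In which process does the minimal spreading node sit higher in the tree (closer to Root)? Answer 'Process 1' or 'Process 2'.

Process 1

Process 1 alters [labial], [round], [coronal], [anterior], [distributed], [strident]; the lowest common ancestor is Place (depth 2 from Root).
Process 2 alters [nasal], [continuant]; the lowest common ancestor is Sonorant (depth 3 from Root).
Place is closer to Root than Sonorant, so Process 1 spreads the higher node.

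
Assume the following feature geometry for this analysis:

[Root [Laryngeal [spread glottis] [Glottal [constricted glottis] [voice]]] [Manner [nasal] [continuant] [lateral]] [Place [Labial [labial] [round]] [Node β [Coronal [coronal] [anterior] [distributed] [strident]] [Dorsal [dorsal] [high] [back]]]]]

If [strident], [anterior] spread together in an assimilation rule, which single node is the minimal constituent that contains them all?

Coronal

[strident] is immediately dominated by Coronal.
[anterior] is immediately dominated by Coronal.
These paths first converge at Coronal; no daughter of Coronal dominates all 2 features, so Coronal is the minimal constituent.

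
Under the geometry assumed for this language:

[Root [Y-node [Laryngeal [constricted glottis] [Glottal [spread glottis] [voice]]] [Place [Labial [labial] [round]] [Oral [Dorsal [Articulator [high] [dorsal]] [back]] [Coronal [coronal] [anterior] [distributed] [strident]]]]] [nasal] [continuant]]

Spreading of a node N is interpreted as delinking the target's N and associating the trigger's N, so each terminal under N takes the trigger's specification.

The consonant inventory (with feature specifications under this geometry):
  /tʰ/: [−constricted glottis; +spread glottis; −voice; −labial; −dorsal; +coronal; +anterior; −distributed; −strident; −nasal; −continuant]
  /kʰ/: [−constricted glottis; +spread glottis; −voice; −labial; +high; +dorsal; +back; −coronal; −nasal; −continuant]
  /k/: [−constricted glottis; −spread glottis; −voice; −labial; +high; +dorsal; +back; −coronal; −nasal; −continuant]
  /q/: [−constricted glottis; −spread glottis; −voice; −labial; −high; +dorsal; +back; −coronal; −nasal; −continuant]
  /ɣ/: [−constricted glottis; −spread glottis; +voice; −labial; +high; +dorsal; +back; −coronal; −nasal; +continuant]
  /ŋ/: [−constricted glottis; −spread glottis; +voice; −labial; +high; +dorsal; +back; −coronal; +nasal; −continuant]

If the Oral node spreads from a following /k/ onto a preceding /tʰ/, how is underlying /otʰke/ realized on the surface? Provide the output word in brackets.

Oral immediately or transitively dominates [high], [dorsal], [back], [coronal], [anterior], [distributed], [strident].
The target acquires /k/'s values for everything under Oral — [+high], [+dorsal], [+back], [−coronal] — while keeping its own [constricted glottis], [spread glottis], [voice], ….
This feature bundle is that of [kʰ], so /otʰke/ surfaces as [okʰke].

[okʰke]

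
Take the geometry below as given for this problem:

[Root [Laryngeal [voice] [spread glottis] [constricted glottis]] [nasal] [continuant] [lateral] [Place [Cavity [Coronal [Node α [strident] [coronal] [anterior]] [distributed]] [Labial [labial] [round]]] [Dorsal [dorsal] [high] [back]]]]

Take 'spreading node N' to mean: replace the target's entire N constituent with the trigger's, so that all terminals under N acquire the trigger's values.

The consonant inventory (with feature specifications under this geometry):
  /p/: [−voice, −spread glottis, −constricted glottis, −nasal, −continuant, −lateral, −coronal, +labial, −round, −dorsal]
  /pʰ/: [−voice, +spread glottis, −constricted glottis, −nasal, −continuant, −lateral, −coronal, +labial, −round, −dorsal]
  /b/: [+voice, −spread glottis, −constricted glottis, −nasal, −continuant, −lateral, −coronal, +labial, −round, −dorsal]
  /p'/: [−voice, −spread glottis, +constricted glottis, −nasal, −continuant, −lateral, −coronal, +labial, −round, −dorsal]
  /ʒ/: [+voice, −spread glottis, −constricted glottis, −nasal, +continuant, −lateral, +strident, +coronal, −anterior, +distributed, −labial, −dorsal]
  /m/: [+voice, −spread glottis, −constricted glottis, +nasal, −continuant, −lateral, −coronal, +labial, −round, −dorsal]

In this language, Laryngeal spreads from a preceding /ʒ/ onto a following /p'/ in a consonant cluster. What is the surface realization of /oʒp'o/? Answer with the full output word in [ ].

[oʒbo]

The Laryngeal node dominates the terminals [voice], [spread glottis], [constricted glottis].
Spreading Laryngeal from /ʒ/ onto /p'/ replaces those values with /ʒ/'s: [+voice], [−spread glottis], [−constricted glottis]. Features outside Laryngeal ([nasal], [continuant], [lateral], …) stay as in /p'/.
Among the inventory, only /b/ has exactly this specification, giving the surface form [oʒbo].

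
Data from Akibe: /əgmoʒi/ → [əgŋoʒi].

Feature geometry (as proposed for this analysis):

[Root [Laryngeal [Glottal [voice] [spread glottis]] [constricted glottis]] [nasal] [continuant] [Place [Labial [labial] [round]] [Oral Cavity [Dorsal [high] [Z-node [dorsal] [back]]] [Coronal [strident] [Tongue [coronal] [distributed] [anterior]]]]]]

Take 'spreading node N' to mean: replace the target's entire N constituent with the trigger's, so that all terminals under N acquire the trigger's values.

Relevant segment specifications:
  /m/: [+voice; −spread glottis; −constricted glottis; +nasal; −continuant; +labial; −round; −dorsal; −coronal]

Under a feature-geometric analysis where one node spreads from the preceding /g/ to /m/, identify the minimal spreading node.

Comparing /m/ with its surface form [ŋ], the features that change are [labial], [round], [dorsal], [high], [back].
These terminals are all dominated by Place, and no proper subconstituent of Place covers them all; Place is their lowest common ancestor.
Spreading Place from /g/ overwrites each of those terminals with /g/'s values, yielding exactly [ŋ].
Had Root spread, [nasal] would have taken /g/'s value; it stays as in /m/, confirming the spreading constituent is exactly Place.

Place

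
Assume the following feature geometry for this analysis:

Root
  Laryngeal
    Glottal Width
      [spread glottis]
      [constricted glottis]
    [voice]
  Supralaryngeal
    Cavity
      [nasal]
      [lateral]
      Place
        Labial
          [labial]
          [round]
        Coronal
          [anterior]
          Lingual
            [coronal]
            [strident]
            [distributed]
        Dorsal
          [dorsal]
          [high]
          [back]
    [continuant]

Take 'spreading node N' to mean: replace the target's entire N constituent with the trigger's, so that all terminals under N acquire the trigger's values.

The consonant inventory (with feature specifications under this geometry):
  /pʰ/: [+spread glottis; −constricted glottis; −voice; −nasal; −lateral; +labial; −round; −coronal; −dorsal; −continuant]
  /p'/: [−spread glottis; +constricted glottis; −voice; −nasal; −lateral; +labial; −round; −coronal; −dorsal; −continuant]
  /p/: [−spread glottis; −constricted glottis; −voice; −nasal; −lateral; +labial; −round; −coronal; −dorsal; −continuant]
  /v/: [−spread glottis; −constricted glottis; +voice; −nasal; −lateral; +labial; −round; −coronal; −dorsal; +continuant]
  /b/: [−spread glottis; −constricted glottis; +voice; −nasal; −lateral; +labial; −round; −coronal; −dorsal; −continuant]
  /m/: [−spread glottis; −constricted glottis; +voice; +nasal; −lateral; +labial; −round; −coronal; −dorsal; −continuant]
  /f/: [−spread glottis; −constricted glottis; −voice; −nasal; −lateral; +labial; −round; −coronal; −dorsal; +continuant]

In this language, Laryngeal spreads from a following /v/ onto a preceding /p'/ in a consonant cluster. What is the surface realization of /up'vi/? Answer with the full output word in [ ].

[ubvi]

The Laryngeal node dominates the terminals [spread glottis], [constricted glottis], [voice].
After delinking /p'/'s Laryngeal and linking /v/'s, the affected terminals become [−spread glottis], [−constricted glottis], [+voice]; [nasal], [lateral], [labial], … (outside Laryngeal) are retained from /p'/.
This feature bundle is that of [b], so /up'vi/ surfaces as [ubvi].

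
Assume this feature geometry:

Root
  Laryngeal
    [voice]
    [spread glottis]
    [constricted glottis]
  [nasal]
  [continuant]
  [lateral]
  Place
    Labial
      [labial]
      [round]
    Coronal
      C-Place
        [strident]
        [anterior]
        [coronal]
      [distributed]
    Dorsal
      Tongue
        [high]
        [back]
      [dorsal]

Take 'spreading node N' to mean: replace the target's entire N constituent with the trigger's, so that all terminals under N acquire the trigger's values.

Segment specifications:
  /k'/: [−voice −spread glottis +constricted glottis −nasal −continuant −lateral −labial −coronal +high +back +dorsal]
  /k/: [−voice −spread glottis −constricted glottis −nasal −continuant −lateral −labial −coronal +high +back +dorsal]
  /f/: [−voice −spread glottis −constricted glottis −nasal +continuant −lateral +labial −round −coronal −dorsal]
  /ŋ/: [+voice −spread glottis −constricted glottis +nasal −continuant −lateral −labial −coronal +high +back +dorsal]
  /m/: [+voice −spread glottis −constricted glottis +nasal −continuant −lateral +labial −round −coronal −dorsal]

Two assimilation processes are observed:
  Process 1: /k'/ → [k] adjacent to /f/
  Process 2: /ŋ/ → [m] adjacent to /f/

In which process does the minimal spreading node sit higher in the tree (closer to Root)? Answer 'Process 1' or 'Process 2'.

Process 2

Process 1: the feature that changes is [constricted glottis]; the minimal node is [constricted glottis] (depth 2).
Process 2 alters [labial], [round], [dorsal], [high], [back]; the lowest common ancestor is Place (depth 1 from Root).
Place (depth 1) sits above [constricted glottis] (depth 2), making Process 2 the one with the higher spreading node.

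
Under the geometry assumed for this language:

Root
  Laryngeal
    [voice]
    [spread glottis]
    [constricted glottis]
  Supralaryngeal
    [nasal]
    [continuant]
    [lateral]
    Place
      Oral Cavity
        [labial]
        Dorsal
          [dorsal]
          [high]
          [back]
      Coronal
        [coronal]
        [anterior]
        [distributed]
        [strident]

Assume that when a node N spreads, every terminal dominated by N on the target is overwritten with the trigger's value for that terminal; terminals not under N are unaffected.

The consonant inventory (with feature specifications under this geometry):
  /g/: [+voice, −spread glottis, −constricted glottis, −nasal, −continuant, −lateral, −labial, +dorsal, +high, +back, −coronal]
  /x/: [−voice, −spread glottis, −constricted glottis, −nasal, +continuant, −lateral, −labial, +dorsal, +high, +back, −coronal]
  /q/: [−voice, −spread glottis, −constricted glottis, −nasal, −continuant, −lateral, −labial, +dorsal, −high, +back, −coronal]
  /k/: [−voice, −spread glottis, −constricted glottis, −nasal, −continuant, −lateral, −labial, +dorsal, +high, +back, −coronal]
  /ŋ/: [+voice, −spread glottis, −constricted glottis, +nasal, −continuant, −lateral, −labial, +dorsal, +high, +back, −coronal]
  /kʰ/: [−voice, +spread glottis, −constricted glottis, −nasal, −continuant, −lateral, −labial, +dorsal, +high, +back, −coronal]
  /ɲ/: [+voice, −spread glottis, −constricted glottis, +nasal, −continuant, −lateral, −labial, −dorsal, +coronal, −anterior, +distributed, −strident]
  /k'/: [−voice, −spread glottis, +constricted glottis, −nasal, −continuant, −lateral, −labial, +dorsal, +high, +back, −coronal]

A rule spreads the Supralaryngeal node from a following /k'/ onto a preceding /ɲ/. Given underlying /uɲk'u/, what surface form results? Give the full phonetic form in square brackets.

[ugk'u]

Supralaryngeal immediately or transitively dominates [nasal], [continuant], [lateral], [labial], [dorsal], [high], [back], [coronal], [anterior], [distributed], [strident].
Spreading Supralaryngeal from /k'/ onto /ɲ/ replaces those values with /k'/'s: [−nasal], [−continuant], [−lateral], [−labial], [+dorsal], [+high], [+back], [−coronal]. Features outside Supralaryngeal ([voice], [spread glottis], [constricted glottis]) stay as in /ɲ/.
The resulting bundle matches /g/ in the inventory; substituting it for /ɲ/ gives [ugk'u].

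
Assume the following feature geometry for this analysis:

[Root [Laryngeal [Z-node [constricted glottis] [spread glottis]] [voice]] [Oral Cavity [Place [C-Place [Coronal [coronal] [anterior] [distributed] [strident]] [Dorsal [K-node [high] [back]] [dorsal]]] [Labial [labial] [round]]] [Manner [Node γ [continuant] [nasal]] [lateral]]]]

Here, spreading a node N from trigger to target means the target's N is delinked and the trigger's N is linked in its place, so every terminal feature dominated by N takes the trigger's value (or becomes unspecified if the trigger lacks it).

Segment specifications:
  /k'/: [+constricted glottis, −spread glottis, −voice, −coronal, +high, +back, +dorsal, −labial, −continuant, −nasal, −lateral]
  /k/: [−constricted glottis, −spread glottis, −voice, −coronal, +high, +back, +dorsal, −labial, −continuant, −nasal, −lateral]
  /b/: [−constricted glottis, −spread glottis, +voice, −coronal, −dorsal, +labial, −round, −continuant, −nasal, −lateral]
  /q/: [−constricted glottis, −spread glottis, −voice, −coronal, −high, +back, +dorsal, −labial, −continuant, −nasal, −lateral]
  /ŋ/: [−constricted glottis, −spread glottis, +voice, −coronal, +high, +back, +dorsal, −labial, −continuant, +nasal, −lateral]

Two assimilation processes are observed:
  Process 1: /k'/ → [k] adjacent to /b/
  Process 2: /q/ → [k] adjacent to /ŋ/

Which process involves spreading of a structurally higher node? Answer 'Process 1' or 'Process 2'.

Process 1

Process 1: the feature that changes is [constricted glottis]; the minimal node is [constricted glottis] (depth 3).
In Process 2, [high] changes, so the minimal spreading node is [high] at depth 6.
Depth 3 < depth 6; Process 1 involves the structurally higher constituent [constricted glottis].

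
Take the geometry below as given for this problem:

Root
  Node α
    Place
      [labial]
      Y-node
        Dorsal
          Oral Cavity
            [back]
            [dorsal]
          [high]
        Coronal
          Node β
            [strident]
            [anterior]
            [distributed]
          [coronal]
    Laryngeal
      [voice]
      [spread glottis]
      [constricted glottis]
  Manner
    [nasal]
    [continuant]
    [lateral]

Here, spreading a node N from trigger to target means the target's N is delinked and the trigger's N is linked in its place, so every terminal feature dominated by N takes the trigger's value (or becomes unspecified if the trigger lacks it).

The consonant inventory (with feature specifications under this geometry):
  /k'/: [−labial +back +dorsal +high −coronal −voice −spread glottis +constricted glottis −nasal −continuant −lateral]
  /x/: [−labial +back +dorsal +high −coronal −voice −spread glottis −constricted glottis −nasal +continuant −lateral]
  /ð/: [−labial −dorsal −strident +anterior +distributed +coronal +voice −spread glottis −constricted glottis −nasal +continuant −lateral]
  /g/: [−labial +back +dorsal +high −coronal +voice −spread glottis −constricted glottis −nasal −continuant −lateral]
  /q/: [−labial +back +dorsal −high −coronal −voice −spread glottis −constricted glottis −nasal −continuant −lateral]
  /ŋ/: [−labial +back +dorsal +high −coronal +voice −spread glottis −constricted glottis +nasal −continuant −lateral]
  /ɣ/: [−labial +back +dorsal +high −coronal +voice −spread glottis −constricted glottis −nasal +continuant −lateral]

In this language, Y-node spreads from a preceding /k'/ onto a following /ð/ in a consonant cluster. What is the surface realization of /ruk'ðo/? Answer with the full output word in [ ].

[ruk'ɣo]

Y-node immediately or transitively dominates [back], [dorsal], [high], [strident], [anterior], [distributed], [coronal].
The target acquires /k'/'s values for everything under Y-node — [+back], [+dorsal], [+high], [−coronal] — while keeping its own [labial], [voice], [spread glottis], ….
The resulting bundle matches /ɣ/ in the inventory; substituting it for /ð/ gives [ruk'ɣo].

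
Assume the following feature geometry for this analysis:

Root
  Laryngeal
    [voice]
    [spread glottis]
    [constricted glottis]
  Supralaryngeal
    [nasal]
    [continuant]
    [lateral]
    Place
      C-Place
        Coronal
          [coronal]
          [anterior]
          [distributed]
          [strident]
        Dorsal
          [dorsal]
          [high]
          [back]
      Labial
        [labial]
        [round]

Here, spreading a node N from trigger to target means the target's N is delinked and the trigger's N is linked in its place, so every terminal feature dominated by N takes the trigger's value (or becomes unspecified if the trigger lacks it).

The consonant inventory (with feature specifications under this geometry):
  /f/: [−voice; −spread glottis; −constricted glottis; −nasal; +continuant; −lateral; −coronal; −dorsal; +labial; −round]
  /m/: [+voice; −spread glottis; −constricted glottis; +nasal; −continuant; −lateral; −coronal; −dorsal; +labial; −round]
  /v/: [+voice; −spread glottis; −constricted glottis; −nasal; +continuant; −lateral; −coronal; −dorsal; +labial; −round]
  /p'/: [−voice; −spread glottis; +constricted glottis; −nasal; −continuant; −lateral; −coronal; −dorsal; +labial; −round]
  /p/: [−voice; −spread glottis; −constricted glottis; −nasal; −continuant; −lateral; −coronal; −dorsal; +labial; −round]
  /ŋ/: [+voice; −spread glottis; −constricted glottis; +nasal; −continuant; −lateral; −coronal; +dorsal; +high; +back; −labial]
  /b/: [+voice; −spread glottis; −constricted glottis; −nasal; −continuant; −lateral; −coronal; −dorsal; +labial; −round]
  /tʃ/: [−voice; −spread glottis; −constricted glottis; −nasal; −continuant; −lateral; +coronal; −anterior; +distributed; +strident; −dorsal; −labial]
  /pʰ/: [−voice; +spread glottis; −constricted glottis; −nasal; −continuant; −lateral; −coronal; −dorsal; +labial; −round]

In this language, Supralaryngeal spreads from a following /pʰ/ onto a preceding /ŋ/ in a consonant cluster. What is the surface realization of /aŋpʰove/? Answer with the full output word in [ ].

[abpʰove]

Terminals under Supralaryngeal in this geometry: [nasal], [continuant], [lateral], [coronal], [anterior], [distributed], [strident], [dorsal], [high], [back], [labial], [round].
Spreading Supralaryngeal from /pʰ/ onto /ŋ/ replaces those values with /pʰ/'s: [−nasal], [−continuant], [−lateral], [−coronal], [−dorsal], [+labial], [−round]. Features outside Supralaryngeal ([voice], [spread glottis], [constricted glottis]) stay as in /ŋ/.
This feature bundle is that of [b], so /aŋpʰove/ surfaces as [abpʰove].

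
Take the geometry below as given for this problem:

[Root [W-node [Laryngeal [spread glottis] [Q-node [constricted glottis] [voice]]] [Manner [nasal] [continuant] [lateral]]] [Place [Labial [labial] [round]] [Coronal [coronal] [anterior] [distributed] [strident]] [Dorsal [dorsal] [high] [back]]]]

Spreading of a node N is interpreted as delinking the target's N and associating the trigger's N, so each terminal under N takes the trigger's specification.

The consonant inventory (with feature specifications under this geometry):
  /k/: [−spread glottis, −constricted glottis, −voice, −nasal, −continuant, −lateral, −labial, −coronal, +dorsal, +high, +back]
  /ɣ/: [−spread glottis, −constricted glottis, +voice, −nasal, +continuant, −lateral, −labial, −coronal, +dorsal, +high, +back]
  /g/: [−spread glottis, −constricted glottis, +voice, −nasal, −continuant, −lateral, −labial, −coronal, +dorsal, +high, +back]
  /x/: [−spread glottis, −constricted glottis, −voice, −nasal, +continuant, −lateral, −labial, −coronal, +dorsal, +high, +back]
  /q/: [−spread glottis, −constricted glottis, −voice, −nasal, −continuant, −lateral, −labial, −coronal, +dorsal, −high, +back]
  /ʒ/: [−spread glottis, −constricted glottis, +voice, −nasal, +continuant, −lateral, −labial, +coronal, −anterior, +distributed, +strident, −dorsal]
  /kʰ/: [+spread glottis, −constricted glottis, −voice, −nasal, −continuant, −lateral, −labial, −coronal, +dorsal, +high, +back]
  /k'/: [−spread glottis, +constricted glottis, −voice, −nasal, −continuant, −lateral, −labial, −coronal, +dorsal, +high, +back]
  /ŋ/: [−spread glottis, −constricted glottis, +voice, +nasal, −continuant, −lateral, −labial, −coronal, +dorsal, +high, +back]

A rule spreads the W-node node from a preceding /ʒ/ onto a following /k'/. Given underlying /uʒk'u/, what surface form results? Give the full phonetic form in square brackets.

[uʒɣu]

Terminals under W-node in this geometry: [spread glottis], [constricted glottis], [voice], [nasal], [continuant], [lateral].
The target acquires /ʒ/'s values for everything under W-node — [−spread glottis], [−constricted glottis], [+voice], [−nasal], [+continuant], [−lateral] — while keeping its own [labial], [coronal], [dorsal], ….
This feature bundle is that of [ɣ], so /uʒk'u/ surfaces as [uʒɣu].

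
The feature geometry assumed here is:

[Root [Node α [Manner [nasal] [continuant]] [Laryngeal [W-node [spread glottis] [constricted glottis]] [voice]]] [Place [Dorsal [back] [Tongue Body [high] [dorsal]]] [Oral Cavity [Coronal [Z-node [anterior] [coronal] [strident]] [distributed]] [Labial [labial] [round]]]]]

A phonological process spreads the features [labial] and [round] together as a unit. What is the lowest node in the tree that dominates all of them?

[labial]: Root ▹ Place ▹ Oral Cavity ▹ Labial ▹ [labial].
[round]: Root ▹ Place ▹ Oral Cavity ▹ Labial ▹ [round].
These paths first converge at Labial; no daughter of Labial dominates all 2 features, so Labial is the minimal constituent.

Labial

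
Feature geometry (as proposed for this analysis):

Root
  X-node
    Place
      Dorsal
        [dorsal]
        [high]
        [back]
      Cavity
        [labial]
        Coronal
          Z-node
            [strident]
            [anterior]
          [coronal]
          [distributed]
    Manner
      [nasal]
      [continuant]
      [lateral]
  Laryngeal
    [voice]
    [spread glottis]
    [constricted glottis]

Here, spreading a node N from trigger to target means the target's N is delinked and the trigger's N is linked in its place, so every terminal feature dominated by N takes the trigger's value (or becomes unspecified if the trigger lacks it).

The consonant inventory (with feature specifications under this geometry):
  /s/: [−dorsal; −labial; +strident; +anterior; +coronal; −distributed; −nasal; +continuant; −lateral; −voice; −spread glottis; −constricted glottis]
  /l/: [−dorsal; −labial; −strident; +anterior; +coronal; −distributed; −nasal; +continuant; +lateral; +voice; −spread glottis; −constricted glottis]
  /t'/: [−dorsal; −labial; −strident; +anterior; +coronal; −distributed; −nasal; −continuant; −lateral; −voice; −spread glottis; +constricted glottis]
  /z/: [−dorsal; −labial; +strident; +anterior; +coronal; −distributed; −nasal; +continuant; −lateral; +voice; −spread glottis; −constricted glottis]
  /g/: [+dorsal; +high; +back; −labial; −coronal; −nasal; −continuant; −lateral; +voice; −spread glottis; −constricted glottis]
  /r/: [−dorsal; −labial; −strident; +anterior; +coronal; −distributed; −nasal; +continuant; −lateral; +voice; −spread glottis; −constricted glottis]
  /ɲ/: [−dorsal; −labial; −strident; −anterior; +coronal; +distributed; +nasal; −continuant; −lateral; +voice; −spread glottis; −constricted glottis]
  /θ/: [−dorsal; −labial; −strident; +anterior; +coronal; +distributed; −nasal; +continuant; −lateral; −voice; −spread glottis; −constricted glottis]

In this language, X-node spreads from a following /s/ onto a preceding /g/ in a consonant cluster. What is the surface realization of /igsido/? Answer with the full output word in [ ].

[izsido]

X-node immediately or transitively dominates [dorsal], [high], [back], [labial], [strident], [anterior], [coronal], [distributed], [nasal], [continuant], [lateral].
After delinking /g/'s X-node and linking /s/'s, the affected terminals become [−dorsal], [−labial], [+strident], [+anterior], [+coronal], [−distributed], [−nasal], [+continuant], [−lateral]; [voice], [spread glottis], [constricted glottis] (outside X-node) are retained from /g/.
This feature bundle is that of [z], so /igsido/ surfaces as [izsido].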